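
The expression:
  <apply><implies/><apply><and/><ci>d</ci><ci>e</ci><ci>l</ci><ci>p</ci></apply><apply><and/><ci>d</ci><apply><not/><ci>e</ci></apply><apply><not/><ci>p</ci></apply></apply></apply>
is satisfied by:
  {l: False, e: False, p: False, d: False}
  {d: True, l: False, e: False, p: False}
  {p: True, l: False, e: False, d: False}
  {d: True, p: True, l: False, e: False}
  {e: True, d: False, l: False, p: False}
  {d: True, e: True, l: False, p: False}
  {p: True, e: True, d: False, l: False}
  {d: True, p: True, e: True, l: False}
  {l: True, p: False, e: False, d: False}
  {d: True, l: True, p: False, e: False}
  {p: True, l: True, d: False, e: False}
  {d: True, p: True, l: True, e: False}
  {e: True, l: True, p: False, d: False}
  {d: True, e: True, l: True, p: False}
  {p: True, e: True, l: True, d: False}


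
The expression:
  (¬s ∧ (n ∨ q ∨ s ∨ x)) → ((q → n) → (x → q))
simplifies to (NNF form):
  q ∨ s ∨ ¬x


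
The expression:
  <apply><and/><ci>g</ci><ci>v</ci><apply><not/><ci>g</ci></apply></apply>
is never true.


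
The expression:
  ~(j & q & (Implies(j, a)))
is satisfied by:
  {q: False, a: False, j: False}
  {j: True, q: False, a: False}
  {a: True, q: False, j: False}
  {j: True, a: True, q: False}
  {q: True, j: False, a: False}
  {j: True, q: True, a: False}
  {a: True, q: True, j: False}


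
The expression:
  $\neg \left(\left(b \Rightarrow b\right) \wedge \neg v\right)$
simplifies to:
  $v$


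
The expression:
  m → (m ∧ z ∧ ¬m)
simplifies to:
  ¬m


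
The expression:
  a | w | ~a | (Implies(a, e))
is always true.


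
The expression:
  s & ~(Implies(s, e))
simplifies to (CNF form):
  s & ~e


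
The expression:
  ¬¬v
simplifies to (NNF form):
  v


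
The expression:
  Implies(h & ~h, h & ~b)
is always true.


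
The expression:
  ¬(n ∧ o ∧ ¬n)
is always true.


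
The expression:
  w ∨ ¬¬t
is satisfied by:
  {t: True, w: True}
  {t: True, w: False}
  {w: True, t: False}


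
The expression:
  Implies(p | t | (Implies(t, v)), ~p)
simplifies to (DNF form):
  ~p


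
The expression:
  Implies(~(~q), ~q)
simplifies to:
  ~q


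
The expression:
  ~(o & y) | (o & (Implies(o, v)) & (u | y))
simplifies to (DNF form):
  v | ~o | ~y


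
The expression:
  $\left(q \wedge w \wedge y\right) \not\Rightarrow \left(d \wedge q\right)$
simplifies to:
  $q \wedge w \wedge y \wedge \neg d$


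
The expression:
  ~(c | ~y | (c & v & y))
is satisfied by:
  {y: True, c: False}


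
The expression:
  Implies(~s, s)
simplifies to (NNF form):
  s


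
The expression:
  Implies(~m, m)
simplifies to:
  m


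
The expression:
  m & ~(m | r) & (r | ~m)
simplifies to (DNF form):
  False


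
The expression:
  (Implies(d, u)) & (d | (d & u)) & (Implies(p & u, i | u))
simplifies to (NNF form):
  d & u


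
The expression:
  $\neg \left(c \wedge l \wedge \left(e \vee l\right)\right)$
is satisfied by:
  {l: False, c: False}
  {c: True, l: False}
  {l: True, c: False}


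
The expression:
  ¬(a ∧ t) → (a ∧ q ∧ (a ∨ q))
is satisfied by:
  {a: True, t: True, q: True}
  {a: True, t: True, q: False}
  {a: True, q: True, t: False}


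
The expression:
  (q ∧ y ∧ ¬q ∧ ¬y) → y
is always true.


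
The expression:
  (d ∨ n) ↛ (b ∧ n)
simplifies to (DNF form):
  (d ∧ ¬n) ∨ (n ∧ ¬b)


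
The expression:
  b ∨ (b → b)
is always true.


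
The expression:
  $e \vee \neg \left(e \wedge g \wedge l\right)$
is always true.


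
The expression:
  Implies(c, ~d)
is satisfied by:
  {c: False, d: False}
  {d: True, c: False}
  {c: True, d: False}


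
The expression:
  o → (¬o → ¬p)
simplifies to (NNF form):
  True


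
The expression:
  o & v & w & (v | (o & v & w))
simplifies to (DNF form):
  o & v & w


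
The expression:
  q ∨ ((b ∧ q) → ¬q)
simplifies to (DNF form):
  True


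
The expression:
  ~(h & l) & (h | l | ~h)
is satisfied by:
  {l: False, h: False}
  {h: True, l: False}
  {l: True, h: False}


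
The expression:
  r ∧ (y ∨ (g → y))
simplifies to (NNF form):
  r ∧ (y ∨ ¬g)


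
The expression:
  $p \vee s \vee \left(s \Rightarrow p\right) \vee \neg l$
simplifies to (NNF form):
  $\text{True}$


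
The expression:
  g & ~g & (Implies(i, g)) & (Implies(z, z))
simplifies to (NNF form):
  False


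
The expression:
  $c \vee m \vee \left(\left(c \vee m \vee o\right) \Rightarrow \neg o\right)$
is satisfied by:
  {c: True, m: True, o: False}
  {c: True, o: False, m: False}
  {m: True, o: False, c: False}
  {m: False, o: False, c: False}
  {c: True, m: True, o: True}
  {c: True, o: True, m: False}
  {m: True, o: True, c: False}


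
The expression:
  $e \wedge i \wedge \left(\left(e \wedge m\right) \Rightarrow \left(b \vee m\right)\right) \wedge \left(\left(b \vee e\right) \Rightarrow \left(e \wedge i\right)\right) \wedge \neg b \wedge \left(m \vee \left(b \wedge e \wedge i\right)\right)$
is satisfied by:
  {m: True, e: True, i: True, b: False}


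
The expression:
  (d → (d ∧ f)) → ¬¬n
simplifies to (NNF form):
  n ∨ (d ∧ ¬f)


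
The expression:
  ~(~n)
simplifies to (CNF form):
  n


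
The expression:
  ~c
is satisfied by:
  {c: False}


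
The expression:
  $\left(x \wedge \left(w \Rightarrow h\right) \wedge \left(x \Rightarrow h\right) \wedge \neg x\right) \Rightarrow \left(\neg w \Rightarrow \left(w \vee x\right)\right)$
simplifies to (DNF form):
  $\text{True}$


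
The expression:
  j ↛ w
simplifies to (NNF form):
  j ∧ ¬w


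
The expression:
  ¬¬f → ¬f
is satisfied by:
  {f: False}


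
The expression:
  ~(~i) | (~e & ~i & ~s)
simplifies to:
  i | (~e & ~s)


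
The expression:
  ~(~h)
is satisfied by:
  {h: True}


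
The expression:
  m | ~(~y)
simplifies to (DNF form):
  m | y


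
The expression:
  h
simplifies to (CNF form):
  h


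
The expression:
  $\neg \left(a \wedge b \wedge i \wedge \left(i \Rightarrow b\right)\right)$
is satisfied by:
  {a: False, i: False, b: False}
  {b: True, a: False, i: False}
  {i: True, a: False, b: False}
  {b: True, i: True, a: False}
  {a: True, b: False, i: False}
  {b: True, a: True, i: False}
  {i: True, a: True, b: False}


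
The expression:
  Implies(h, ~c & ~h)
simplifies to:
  ~h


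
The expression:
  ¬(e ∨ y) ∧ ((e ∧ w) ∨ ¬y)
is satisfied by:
  {e: False, y: False}


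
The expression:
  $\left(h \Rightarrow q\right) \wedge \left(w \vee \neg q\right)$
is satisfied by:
  {w: True, h: False, q: False}
  {h: False, q: False, w: False}
  {q: True, w: True, h: False}
  {q: True, w: True, h: True}


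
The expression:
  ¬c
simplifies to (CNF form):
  ¬c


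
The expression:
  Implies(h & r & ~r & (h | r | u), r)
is always true.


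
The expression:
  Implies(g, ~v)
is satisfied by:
  {g: False, v: False}
  {v: True, g: False}
  {g: True, v: False}


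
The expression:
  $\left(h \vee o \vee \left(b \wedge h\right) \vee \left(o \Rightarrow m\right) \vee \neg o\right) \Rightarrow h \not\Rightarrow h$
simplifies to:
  $\text{False}$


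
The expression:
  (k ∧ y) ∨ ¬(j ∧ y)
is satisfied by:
  {k: True, y: False, j: False}
  {k: False, y: False, j: False}
  {j: True, k: True, y: False}
  {j: True, k: False, y: False}
  {y: True, k: True, j: False}
  {y: True, k: False, j: False}
  {y: True, j: True, k: True}


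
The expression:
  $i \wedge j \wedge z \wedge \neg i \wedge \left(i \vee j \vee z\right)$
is never true.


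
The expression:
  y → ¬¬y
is always true.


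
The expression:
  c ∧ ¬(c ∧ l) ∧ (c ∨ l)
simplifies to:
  c ∧ ¬l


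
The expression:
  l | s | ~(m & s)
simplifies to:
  True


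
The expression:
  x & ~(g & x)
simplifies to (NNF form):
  x & ~g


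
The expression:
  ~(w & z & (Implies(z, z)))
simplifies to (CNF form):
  ~w | ~z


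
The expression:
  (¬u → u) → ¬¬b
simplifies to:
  b ∨ ¬u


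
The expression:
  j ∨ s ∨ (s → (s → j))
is always true.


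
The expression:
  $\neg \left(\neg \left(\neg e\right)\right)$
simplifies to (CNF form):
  $\neg e$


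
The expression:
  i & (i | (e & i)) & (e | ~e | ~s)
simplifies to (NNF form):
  i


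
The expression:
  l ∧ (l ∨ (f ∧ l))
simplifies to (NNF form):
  l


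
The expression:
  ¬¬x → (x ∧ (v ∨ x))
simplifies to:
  True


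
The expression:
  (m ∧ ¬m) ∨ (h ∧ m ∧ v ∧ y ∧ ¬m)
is never true.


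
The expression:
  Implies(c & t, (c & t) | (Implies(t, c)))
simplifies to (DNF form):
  True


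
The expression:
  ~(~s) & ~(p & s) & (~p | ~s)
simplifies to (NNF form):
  s & ~p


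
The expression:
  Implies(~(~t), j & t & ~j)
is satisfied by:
  {t: False}


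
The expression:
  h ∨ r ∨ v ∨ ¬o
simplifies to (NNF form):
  h ∨ r ∨ v ∨ ¬o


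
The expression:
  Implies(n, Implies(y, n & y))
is always true.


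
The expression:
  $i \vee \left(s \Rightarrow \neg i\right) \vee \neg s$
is always true.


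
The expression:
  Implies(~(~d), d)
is always true.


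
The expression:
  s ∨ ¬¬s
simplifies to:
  s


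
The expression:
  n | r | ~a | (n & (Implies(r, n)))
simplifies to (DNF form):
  n | r | ~a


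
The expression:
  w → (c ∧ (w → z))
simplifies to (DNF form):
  (c ∧ z) ∨ ¬w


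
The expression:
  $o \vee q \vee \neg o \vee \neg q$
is always true.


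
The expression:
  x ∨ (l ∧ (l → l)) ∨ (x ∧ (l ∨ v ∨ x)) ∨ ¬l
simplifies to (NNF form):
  True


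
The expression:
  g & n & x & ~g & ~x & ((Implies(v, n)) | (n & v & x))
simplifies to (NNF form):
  False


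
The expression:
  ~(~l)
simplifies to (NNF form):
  l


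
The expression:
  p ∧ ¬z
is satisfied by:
  {p: True, z: False}


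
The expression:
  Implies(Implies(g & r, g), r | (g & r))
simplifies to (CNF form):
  r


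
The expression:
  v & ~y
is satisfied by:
  {v: True, y: False}


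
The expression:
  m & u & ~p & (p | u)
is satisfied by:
  {m: True, u: True, p: False}


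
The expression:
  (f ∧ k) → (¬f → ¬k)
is always true.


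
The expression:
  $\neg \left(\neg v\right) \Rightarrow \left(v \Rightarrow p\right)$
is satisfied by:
  {p: True, v: False}
  {v: False, p: False}
  {v: True, p: True}


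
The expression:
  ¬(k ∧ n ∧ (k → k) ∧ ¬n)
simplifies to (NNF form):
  True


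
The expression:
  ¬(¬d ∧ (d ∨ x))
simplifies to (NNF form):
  d ∨ ¬x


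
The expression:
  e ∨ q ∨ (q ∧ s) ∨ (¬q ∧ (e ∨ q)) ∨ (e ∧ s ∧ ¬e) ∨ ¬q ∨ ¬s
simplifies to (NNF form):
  True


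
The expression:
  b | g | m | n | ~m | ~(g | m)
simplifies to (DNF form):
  True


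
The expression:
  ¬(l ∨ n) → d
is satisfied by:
  {n: True, d: True, l: True}
  {n: True, d: True, l: False}
  {n: True, l: True, d: False}
  {n: True, l: False, d: False}
  {d: True, l: True, n: False}
  {d: True, l: False, n: False}
  {l: True, d: False, n: False}


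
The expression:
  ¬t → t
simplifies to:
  t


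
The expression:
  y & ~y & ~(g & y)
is never true.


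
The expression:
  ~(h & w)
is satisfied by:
  {w: False, h: False}
  {h: True, w: False}
  {w: True, h: False}


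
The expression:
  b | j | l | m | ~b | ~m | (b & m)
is always true.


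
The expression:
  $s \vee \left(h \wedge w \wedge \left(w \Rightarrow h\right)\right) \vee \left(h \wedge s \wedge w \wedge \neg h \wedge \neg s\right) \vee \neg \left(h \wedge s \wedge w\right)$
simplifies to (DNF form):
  $\text{True}$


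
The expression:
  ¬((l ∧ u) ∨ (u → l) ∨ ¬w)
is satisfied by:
  {w: True, u: True, l: False}


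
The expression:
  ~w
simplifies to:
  ~w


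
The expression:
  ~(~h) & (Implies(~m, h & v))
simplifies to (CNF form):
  h & (m | v)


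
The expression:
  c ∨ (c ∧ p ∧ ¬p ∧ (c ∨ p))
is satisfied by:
  {c: True}


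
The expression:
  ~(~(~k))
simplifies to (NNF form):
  ~k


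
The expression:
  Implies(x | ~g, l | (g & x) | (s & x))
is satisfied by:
  {l: True, s: True, g: True, x: True}
  {l: True, s: True, g: True, x: False}
  {l: True, g: True, x: True, s: False}
  {l: True, g: True, x: False, s: False}
  {l: True, s: True, x: True, g: False}
  {l: True, s: True, x: False, g: False}
  {l: True, x: True, g: False, s: False}
  {l: True, x: False, g: False, s: False}
  {s: True, g: True, x: True, l: False}
  {s: True, g: True, x: False, l: False}
  {g: True, x: True, l: False, s: False}
  {g: True, l: False, x: False, s: False}
  {s: True, x: True, l: False, g: False}


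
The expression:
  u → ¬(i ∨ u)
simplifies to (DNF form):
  ¬u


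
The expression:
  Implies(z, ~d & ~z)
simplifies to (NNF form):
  ~z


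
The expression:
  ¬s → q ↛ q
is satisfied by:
  {s: True}


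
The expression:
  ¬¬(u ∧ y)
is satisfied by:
  {u: True, y: True}


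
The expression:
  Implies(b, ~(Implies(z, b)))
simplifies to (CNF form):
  ~b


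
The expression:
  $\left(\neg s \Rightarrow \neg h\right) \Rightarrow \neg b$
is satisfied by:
  {h: True, s: False, b: False}
  {s: False, b: False, h: False}
  {h: True, s: True, b: False}
  {s: True, h: False, b: False}
  {b: True, h: True, s: False}


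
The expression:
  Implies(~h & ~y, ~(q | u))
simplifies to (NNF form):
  h | y | (~q & ~u)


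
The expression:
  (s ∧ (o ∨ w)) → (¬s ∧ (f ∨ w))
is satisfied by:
  {w: False, s: False, o: False}
  {o: True, w: False, s: False}
  {w: True, o: False, s: False}
  {o: True, w: True, s: False}
  {s: True, o: False, w: False}


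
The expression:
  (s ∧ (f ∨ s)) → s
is always true.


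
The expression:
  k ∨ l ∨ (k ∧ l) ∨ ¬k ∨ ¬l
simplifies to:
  True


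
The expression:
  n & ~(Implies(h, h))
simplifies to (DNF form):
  False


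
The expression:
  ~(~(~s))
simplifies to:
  ~s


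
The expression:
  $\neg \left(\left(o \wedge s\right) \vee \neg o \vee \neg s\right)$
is never true.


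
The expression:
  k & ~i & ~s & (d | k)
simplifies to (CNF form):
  k & ~i & ~s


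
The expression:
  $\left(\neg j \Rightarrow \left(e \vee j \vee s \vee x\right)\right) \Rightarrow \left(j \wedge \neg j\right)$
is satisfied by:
  {x: False, e: False, j: False, s: False}


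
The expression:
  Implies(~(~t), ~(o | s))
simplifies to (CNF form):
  (~o | ~t) & (~s | ~t)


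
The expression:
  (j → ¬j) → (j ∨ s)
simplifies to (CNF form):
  j ∨ s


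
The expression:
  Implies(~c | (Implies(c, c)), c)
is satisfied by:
  {c: True}


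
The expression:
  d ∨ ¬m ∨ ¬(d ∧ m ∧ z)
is always true.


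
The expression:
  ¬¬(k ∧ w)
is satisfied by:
  {w: True, k: True}


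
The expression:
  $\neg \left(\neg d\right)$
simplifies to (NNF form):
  $d$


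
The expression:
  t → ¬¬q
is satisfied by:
  {q: True, t: False}
  {t: False, q: False}
  {t: True, q: True}


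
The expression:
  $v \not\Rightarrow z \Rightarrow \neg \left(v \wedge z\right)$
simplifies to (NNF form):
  $\text{True}$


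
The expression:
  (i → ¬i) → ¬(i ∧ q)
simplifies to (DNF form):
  True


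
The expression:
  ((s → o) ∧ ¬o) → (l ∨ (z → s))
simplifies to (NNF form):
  l ∨ o ∨ s ∨ ¬z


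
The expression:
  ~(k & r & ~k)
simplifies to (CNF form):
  True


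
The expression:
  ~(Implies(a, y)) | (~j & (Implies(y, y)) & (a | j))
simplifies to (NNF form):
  a & (~j | ~y)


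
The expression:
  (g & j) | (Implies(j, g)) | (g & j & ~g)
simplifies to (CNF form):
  g | ~j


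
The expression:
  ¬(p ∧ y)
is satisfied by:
  {p: False, y: False}
  {y: True, p: False}
  {p: True, y: False}


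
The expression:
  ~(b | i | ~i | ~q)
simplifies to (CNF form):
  False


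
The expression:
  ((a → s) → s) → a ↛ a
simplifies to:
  ¬a ∧ ¬s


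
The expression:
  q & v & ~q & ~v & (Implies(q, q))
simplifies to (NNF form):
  False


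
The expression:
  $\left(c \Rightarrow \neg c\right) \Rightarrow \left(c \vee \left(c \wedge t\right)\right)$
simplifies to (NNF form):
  $c$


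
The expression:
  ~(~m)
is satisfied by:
  {m: True}


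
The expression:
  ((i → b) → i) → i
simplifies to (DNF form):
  True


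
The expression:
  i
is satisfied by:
  {i: True}


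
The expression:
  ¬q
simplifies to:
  ¬q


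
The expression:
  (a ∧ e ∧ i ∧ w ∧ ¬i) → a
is always true.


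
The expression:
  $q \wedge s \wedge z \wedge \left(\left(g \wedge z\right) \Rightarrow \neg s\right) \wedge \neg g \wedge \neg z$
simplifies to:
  $\text{False}$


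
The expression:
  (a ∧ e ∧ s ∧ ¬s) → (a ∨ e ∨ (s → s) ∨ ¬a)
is always true.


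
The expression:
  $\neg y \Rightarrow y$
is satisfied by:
  {y: True}


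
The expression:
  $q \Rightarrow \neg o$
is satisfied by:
  {o: False, q: False}
  {q: True, o: False}
  {o: True, q: False}


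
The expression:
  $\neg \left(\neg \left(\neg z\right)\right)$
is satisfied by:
  {z: False}


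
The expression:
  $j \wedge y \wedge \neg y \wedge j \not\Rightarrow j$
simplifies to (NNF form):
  $\text{False}$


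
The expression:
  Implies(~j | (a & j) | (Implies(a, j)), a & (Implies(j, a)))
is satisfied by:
  {a: True}


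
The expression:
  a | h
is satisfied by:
  {a: True, h: True}
  {a: True, h: False}
  {h: True, a: False}


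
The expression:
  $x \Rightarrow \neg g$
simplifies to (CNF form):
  $\neg g \vee \neg x$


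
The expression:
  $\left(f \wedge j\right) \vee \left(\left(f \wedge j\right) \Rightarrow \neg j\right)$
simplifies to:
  $\text{True}$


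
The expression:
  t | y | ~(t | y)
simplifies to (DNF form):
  True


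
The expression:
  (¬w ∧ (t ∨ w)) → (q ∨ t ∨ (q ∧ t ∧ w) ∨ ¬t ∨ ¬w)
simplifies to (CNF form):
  True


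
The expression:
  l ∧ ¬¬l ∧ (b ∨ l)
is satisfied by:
  {l: True}


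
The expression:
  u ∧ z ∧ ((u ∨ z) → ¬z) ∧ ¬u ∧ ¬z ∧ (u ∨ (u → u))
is never true.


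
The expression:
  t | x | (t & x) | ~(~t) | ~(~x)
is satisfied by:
  {x: True, t: True}
  {x: True, t: False}
  {t: True, x: False}


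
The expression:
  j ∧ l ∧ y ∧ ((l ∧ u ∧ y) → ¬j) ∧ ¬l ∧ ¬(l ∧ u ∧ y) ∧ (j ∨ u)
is never true.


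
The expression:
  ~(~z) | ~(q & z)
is always true.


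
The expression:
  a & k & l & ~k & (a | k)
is never true.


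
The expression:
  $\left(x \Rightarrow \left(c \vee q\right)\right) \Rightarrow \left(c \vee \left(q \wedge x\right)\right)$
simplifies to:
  $c \vee x$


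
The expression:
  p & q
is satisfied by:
  {p: True, q: True}


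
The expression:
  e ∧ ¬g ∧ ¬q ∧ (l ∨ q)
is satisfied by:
  {e: True, l: True, q: False, g: False}


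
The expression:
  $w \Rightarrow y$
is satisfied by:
  {y: True, w: False}
  {w: False, y: False}
  {w: True, y: True}


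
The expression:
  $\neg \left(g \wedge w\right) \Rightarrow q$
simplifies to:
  $q \vee \left(g \wedge w\right)$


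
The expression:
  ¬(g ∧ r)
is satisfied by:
  {g: False, r: False}
  {r: True, g: False}
  {g: True, r: False}


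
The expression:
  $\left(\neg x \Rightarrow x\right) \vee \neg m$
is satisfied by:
  {x: True, m: False}
  {m: False, x: False}
  {m: True, x: True}


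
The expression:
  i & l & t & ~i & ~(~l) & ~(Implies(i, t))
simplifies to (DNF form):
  False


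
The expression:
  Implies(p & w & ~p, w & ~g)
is always true.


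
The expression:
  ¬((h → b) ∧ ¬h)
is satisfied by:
  {h: True}


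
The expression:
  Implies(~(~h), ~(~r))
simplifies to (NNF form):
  r | ~h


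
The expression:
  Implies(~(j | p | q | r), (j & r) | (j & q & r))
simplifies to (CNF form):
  j | p | q | r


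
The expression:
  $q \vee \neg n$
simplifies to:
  $q \vee \neg n$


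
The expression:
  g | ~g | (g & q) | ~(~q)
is always true.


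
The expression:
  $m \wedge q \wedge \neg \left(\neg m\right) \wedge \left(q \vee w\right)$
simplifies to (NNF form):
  $m \wedge q$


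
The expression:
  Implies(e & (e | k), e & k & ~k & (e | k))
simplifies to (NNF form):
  ~e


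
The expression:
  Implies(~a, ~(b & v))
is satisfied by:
  {a: True, v: False, b: False}
  {v: False, b: False, a: False}
  {a: True, b: True, v: False}
  {b: True, v: False, a: False}
  {a: True, v: True, b: False}
  {v: True, a: False, b: False}
  {a: True, b: True, v: True}


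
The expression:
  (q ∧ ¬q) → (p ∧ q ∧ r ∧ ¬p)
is always true.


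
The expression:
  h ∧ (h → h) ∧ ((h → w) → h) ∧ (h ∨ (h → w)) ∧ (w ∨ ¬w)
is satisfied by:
  {h: True}


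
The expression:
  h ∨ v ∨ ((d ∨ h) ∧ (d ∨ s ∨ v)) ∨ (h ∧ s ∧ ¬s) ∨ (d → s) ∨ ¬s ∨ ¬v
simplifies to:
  True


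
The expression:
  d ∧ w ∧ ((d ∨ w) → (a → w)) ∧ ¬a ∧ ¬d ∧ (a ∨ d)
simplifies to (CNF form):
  False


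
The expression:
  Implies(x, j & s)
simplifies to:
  ~x | (j & s)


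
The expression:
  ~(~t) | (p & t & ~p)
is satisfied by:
  {t: True}


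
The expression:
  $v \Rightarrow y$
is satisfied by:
  {y: True, v: False}
  {v: False, y: False}
  {v: True, y: True}


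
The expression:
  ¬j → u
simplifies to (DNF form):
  j ∨ u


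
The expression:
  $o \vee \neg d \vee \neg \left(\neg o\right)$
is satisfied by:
  {o: True, d: False}
  {d: False, o: False}
  {d: True, o: True}


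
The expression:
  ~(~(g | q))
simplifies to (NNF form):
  g | q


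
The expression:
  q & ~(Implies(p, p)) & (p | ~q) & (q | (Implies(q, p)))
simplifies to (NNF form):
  False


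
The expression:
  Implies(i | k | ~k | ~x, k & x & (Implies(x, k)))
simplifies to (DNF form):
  k & x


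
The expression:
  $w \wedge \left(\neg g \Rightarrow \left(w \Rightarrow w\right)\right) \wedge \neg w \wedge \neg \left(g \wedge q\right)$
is never true.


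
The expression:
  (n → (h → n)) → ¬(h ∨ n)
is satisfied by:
  {n: False, h: False}


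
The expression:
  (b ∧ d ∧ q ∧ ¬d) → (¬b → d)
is always true.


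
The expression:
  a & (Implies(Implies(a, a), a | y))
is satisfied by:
  {a: True}


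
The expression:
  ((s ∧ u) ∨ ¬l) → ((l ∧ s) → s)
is always true.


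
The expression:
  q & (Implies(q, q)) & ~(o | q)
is never true.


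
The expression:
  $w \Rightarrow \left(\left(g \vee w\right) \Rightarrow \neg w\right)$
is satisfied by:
  {w: False}


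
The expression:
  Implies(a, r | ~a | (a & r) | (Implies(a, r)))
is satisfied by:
  {r: True, a: False}
  {a: False, r: False}
  {a: True, r: True}


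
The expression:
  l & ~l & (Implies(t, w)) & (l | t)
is never true.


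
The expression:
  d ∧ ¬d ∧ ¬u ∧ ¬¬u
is never true.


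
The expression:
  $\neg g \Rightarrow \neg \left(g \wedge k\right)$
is always true.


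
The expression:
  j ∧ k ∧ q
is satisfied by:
  {j: True, q: True, k: True}


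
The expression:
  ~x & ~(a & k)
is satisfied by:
  {x: False, k: False, a: False}
  {a: True, x: False, k: False}
  {k: True, x: False, a: False}


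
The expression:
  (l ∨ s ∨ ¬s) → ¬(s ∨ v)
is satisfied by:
  {v: False, s: False}


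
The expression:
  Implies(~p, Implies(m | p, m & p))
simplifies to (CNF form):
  p | ~m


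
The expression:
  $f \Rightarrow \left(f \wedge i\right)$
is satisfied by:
  {i: True, f: False}
  {f: False, i: False}
  {f: True, i: True}


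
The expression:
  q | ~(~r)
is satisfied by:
  {r: True, q: True}
  {r: True, q: False}
  {q: True, r: False}


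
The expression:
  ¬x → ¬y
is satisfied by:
  {x: True, y: False}
  {y: False, x: False}
  {y: True, x: True}


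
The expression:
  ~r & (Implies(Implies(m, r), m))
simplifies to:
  m & ~r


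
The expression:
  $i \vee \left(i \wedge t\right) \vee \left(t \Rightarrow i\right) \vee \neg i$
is always true.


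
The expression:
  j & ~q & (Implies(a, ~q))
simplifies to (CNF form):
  j & ~q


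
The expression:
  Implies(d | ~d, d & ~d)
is never true.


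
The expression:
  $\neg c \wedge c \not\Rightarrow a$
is never true.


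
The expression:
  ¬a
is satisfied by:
  {a: False}


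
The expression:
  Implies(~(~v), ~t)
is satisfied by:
  {v: False, t: False}
  {t: True, v: False}
  {v: True, t: False}


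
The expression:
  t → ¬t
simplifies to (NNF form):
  ¬t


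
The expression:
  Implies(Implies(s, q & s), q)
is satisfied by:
  {q: True, s: True}
  {q: True, s: False}
  {s: True, q: False}


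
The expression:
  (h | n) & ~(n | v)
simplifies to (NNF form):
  h & ~n & ~v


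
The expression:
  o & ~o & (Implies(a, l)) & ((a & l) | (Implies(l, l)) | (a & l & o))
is never true.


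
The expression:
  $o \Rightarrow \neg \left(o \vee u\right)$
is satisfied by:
  {o: False}


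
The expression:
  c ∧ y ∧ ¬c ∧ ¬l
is never true.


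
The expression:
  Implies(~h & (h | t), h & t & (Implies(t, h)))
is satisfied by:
  {h: True, t: False}
  {t: False, h: False}
  {t: True, h: True}


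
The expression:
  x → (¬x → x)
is always true.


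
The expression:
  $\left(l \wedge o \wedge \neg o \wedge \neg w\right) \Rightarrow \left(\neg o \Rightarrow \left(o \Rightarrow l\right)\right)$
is always true.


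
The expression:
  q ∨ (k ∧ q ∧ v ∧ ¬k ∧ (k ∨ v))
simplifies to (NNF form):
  q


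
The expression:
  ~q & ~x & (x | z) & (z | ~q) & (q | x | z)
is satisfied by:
  {z: True, q: False, x: False}


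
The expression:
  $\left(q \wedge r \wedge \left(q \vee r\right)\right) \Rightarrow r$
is always true.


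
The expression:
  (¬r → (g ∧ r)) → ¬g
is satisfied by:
  {g: False, r: False}
  {r: True, g: False}
  {g: True, r: False}


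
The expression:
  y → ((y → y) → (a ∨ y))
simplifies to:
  True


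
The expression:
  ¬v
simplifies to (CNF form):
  ¬v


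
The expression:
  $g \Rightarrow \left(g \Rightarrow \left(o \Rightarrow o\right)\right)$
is always true.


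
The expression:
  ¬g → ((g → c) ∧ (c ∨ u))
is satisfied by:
  {c: True, g: True, u: True}
  {c: True, g: True, u: False}
  {c: True, u: True, g: False}
  {c: True, u: False, g: False}
  {g: True, u: True, c: False}
  {g: True, u: False, c: False}
  {u: True, g: False, c: False}


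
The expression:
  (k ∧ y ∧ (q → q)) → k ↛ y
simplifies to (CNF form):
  ¬k ∨ ¬y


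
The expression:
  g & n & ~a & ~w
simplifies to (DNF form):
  g & n & ~a & ~w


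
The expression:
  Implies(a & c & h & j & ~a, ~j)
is always true.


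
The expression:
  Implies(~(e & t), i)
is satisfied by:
  {i: True, t: True, e: True}
  {i: True, t: True, e: False}
  {i: True, e: True, t: False}
  {i: True, e: False, t: False}
  {t: True, e: True, i: False}


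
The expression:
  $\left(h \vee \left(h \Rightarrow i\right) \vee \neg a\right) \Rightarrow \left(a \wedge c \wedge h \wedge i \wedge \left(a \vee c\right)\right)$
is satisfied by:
  {a: True, i: True, h: True, c: True}


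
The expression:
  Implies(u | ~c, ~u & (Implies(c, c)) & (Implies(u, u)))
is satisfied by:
  {u: False}


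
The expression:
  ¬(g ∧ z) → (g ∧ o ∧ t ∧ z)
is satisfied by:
  {z: True, g: True}


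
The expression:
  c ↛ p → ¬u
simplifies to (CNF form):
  p ∨ ¬c ∨ ¬u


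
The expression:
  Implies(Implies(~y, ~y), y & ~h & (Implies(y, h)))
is never true.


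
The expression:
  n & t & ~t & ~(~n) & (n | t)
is never true.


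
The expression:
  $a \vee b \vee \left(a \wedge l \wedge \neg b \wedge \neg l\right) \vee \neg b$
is always true.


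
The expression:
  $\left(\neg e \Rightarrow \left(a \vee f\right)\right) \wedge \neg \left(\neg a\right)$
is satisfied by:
  {a: True}


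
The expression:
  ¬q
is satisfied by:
  {q: False}


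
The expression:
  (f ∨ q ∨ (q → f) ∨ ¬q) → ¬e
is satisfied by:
  {e: False}


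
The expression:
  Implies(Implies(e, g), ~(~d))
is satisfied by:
  {d: True, e: True, g: False}
  {d: True, g: False, e: False}
  {d: True, e: True, g: True}
  {d: True, g: True, e: False}
  {e: True, g: False, d: False}


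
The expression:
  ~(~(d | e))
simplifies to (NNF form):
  d | e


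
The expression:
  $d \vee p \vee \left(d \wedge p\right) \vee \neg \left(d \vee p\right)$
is always true.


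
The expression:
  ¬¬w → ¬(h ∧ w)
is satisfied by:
  {w: False, h: False}
  {h: True, w: False}
  {w: True, h: False}


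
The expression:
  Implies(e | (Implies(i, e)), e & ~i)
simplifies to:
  (e & ~i) | (i & ~e)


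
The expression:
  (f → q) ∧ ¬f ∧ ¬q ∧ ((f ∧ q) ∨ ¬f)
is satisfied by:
  {q: False, f: False}


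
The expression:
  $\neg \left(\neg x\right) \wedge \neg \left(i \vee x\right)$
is never true.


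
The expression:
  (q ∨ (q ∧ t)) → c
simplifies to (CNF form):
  c ∨ ¬q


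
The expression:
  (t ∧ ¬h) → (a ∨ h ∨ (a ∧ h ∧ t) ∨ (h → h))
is always true.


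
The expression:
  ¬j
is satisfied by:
  {j: False}


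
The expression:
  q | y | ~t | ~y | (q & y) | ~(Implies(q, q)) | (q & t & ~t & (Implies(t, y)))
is always true.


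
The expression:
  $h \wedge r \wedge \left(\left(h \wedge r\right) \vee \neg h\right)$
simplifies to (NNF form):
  $h \wedge r$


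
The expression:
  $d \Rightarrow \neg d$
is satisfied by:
  {d: False}


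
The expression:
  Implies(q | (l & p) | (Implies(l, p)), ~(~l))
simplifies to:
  l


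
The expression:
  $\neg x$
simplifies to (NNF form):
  $\neg x$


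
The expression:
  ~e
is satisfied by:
  {e: False}


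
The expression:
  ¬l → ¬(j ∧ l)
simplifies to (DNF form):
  True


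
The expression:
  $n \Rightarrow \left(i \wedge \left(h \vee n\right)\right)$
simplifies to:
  $i \vee \neg n$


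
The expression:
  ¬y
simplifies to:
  ¬y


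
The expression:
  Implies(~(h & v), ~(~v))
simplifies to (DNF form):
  v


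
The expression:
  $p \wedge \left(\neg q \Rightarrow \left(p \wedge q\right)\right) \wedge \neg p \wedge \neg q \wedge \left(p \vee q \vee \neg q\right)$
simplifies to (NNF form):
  $\text{False}$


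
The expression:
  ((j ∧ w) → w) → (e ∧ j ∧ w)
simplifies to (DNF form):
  e ∧ j ∧ w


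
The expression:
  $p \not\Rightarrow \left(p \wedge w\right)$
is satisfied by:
  {p: True, w: False}


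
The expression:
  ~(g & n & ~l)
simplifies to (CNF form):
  l | ~g | ~n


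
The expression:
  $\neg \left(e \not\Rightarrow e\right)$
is always true.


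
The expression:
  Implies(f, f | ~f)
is always true.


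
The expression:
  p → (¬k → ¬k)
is always true.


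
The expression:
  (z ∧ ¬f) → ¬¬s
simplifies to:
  f ∨ s ∨ ¬z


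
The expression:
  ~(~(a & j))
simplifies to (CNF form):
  a & j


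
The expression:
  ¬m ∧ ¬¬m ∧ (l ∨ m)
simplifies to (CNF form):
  False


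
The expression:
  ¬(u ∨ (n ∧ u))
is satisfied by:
  {u: False}


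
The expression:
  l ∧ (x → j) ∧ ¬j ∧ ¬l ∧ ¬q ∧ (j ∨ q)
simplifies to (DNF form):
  False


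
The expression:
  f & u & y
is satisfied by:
  {f: True, u: True, y: True}


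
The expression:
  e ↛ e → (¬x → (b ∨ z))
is always true.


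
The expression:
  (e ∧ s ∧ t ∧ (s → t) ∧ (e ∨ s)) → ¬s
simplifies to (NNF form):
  ¬e ∨ ¬s ∨ ¬t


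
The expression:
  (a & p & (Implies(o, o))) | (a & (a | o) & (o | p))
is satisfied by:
  {a: True, o: True, p: True}
  {a: True, o: True, p: False}
  {a: True, p: True, o: False}


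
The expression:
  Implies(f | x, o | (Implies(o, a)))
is always true.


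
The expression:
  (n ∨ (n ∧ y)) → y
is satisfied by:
  {y: True, n: False}
  {n: False, y: False}
  {n: True, y: True}


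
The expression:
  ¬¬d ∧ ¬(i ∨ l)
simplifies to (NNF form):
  d ∧ ¬i ∧ ¬l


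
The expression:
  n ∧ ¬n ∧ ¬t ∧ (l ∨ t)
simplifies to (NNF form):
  False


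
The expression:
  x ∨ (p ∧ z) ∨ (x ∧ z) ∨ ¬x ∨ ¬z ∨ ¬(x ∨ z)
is always true.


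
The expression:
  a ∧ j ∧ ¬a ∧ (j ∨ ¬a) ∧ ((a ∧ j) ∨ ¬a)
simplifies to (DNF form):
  False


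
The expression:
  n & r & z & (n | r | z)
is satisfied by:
  {r: True, z: True, n: True}


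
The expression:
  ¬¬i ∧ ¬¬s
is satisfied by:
  {i: True, s: True}


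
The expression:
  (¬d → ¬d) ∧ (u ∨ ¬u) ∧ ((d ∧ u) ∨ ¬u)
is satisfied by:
  {d: True, u: False}
  {u: False, d: False}
  {u: True, d: True}


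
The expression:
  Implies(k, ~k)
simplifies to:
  ~k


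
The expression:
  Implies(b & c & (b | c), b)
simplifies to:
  True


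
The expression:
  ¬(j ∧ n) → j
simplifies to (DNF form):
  j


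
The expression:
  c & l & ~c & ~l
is never true.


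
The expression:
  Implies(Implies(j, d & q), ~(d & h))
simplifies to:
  ~d | ~h | (j & ~q)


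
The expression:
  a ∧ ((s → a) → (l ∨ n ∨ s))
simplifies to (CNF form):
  a ∧ (l ∨ n ∨ s)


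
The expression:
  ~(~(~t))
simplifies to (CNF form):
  ~t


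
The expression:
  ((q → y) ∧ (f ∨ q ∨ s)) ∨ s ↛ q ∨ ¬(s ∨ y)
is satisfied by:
  {f: True, s: False, q: False, y: False}
  {f: False, s: False, q: False, y: False}
  {y: True, f: True, s: False, q: False}
  {s: True, f: True, y: False, q: False}
  {s: True, y: False, f: False, q: False}
  {y: True, s: True, f: True, q: False}
  {y: True, s: True, f: False, q: False}
  {q: True, f: True, s: False, y: False}
  {q: True, f: False, s: False, y: False}
  {y: True, q: True, f: True, s: False}
  {y: True, q: True, f: False, s: False}
  {q: True, s: True, y: True, f: True}
  {q: True, s: True, y: True, f: False}


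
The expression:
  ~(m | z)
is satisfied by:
  {z: False, m: False}


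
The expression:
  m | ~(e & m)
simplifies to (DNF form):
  True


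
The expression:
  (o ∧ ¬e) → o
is always true.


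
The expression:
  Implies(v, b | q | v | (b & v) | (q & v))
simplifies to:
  True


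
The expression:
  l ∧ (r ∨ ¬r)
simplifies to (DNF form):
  l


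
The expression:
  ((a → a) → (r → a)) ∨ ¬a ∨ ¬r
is always true.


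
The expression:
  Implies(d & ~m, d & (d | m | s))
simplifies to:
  True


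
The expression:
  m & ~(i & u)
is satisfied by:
  {m: True, u: False, i: False}
  {m: True, i: True, u: False}
  {m: True, u: True, i: False}


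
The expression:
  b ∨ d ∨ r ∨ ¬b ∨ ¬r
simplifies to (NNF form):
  True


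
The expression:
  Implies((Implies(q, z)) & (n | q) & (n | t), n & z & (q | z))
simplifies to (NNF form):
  (n & z) | (q & ~z) | (~n & ~q) | (~n & ~t)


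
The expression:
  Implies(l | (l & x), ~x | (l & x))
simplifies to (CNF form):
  True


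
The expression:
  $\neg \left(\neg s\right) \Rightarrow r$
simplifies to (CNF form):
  $r \vee \neg s$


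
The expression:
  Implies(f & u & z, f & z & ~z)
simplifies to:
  ~f | ~u | ~z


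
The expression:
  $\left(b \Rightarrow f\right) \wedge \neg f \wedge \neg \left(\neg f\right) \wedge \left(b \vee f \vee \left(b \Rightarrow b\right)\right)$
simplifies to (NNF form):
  $\text{False}$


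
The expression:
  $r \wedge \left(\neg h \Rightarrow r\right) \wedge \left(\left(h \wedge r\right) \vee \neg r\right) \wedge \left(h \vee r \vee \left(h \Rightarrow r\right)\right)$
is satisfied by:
  {r: True, h: True}


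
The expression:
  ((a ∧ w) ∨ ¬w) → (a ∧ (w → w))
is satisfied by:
  {a: True, w: True}
  {a: True, w: False}
  {w: True, a: False}


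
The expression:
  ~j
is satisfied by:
  {j: False}


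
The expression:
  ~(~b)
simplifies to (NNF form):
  b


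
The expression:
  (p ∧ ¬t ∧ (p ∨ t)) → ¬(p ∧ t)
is always true.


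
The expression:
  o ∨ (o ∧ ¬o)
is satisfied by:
  {o: True}


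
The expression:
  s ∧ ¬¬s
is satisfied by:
  {s: True}


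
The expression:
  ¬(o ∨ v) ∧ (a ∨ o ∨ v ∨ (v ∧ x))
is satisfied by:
  {a: True, v: False, o: False}


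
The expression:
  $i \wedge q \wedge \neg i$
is never true.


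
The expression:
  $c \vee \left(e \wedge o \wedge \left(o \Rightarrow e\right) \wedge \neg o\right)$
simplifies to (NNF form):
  $c$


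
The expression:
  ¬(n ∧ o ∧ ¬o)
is always true.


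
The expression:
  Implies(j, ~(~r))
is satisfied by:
  {r: True, j: False}
  {j: False, r: False}
  {j: True, r: True}


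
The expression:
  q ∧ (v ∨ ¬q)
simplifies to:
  q ∧ v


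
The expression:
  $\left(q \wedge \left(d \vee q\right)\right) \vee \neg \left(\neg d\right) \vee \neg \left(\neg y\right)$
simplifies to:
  $d \vee q \vee y$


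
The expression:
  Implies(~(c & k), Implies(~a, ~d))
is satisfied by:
  {a: True, k: True, c: True, d: False}
  {a: True, k: True, c: False, d: False}
  {a: True, c: True, k: False, d: False}
  {a: True, c: False, k: False, d: False}
  {k: True, c: True, a: False, d: False}
  {k: True, a: False, c: False, d: False}
  {k: False, c: True, a: False, d: False}
  {k: False, a: False, c: False, d: False}
  {a: True, d: True, k: True, c: True}
  {a: True, d: True, k: True, c: False}
  {a: True, d: True, c: True, k: False}
  {a: True, d: True, c: False, k: False}
  {d: True, k: True, c: True, a: False}


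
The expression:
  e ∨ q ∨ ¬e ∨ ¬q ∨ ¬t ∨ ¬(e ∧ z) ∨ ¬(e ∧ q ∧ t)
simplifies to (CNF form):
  True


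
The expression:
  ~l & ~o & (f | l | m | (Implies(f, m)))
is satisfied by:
  {o: False, l: False}


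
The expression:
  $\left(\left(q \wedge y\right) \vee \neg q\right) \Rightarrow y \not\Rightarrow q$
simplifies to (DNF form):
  $\left(q \wedge \neg y\right) \vee \left(y \wedge \neg q\right)$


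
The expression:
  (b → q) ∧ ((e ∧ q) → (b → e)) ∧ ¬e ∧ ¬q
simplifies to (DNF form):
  ¬b ∧ ¬e ∧ ¬q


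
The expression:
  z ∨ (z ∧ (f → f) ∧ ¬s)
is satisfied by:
  {z: True}
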